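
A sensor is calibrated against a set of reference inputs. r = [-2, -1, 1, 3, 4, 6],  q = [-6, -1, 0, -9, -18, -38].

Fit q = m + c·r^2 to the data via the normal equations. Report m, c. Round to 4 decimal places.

m = -0.1510, c = -1.0611

The normal equations are: 6·m + 67·c = -72;  67·m + 1651·c = -1762.
(Σ1 = 6, Σr^2 = 67, Σr^2·r^2 = 1651, Σq = -72, Σr^2·q = -1762.)
Eliminating c: 1651·(row 1) − 67·(row 2) gives 5417·m = 1651·(-72) − 67·(-1762) = -818, so m = -818/5417.
Then c = ((-1762) − 67·(-818/5417))/1651 = -5748/5417.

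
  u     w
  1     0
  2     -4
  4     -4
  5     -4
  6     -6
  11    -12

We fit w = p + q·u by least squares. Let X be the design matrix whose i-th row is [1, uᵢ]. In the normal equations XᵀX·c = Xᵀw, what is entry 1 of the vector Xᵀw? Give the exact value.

-30

Entry 1 ↔ basis 1, so (Xᵀw)_{1} = Σᵢ wᵢ = (1)·(0) + (1)·(-4) + (1)·(-4) + (1)·(-4) + (1)·(-6) + (1)·(-12) = -30.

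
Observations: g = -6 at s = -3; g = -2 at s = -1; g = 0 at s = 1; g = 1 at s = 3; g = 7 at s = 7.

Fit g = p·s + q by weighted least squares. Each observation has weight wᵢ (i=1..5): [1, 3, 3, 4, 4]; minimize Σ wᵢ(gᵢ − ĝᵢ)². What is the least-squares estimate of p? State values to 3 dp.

p = 1.173

Setting ∂/∂p … = 0 gives: 247·p + 37·q = 232;  37·p + 15·q = 20.
(Σwᵢ·s·s = 247, Σwᵢ·s = 37, Σwᵢ·1 = 15, Σwᵢ·s·g = 232, Σwᵢ·g = 20.)
Eliminating q: 15·(row 1) − 37·(row 2) gives 2336·p = 15·232 − 37·20 = 2740, so p = 685/584.
Then q = (20 − 37·(685/584))/15 = -911/584.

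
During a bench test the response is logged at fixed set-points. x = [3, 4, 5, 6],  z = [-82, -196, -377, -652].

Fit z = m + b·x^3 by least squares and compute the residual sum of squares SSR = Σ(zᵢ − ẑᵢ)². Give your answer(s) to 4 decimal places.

SSR = 4.6140

The normal equations are: 4·m + 432·b = -1307;  432·m + 67106·b = -202715.
Determinant 4·67106 − 432² = 81800.
m = ((-1307)·67106 − 432·(-202715))/81800 = -67331/40900; b = (4·(-202715) − 432·(-1307))/81800 = -61559/20450.
Residuals: 37717/40900, -69517/40900, 37781/40900, -5981/40900; SSR = 188713/40900.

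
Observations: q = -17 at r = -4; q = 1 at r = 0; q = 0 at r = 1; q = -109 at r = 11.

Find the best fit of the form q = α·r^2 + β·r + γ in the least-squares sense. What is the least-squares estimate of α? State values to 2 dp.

α = -0.96

Forming XᵀX = [[14898, 1268, 138]; [1268, 138, 8]; [138, 8, 4]] and Xᵀq = [-13461, -1131, -125]ᵀ gives XᵀX·[α, β, γ]ᵀ = Xᵀq.
Solving the 3×3 system (Gaussian elimination) gives α = -48433/50530, β = 933/1630, γ = 3403/5053.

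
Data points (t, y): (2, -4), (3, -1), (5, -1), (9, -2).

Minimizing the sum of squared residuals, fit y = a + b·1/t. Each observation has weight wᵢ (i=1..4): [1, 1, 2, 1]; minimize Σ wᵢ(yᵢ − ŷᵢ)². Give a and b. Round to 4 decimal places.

a = -0.2339, b = -5.8244

The normal equations are: 5·a + (121/90)·b = -9;  (121/90)·a + (3673/8100)·b = -133/45.
det = 5·(3673/8100) − (121/90)² = 931/2025.
a = ((-9)·(3673/8100) − (121/90)·(-133/45))/(931/2025) = -871/3724; b = (5·(-133/45) − (121/90)·(-9))/(931/2025) = -10845/1862.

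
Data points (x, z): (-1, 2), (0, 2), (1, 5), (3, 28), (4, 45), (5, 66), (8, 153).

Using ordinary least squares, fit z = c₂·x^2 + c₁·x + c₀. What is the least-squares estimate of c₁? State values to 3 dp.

Sums needed: Σx^2·x^2 = 5060, Σx^2·x = 728, Σx^2 = 116, Σx·x = 116, Σx = 20, Σ1 = 7.
And Σx^2·z = 12421, Σx·z = 1821, Σz = 301.
MᵀM·[c₂, c₁, c₀]ᵀ = Mᵀz becomes [[5060, 728, 116]; [728, 116, 20]; [116, 20, 7]]·[c₂, c₁, c₀]ᵀ = [12421, 1821, 301]ᵀ.
Row-reducing yields c₂ = 14095/6852, c₁ = 16907/6852, c₀ = 1063/571.

c₁ = 2.467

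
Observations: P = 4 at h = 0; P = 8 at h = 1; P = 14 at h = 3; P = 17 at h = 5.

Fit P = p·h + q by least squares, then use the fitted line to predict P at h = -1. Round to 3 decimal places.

Setting ∂/∂p … = 0 gives: 35·p + 9·q = 135;  9·p + 4·q = 43.
det = 35·4 − 9² = 59.
p = (135·4 − 9·43)/59 = 153/59; q = (35·43 − 9·135)/59 = 290/59.
At h = -1: P̂ = (153/59)·(-1) + (290/59)·(1) = 137/59.

P̂ = 2.322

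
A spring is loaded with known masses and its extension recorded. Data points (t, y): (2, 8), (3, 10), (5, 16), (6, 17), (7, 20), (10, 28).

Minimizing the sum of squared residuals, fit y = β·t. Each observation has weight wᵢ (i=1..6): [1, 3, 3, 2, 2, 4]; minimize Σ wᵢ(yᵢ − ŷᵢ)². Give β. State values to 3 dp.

β = 2.885

Normal-equation sums: Σwᵢ·t·t = 676.
And Σwᵢ·t·y = 1950.
So XᵀWX·[β]ᵀ = XᵀWy: [[676]]·[β]ᵀ = [1950]ᵀ.
Hence β = 1950 / 676 ≈ 2.88462.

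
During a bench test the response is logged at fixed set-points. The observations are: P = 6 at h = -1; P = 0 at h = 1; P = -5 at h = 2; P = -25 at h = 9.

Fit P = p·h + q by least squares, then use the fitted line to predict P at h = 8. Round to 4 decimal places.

The normal equations are: 87·p + 11·q = -241;  11·p + 4·q = -24.
(Σh·h = 87, Σh = 11, Σ1 = 4, Σh·P = -241, ΣP = -24.)
Eliminating q: 4·(row 1) − 11·(row 2) gives 227·p = 4·(-241) − 11·(-24) = -700, so p = -700/227.
Then q = ((-24) − 11·(-700/227))/4 = 563/227.
At h = 8: P̂ = (-700/227)·(8) + (563/227)·(1) = -5037/227.

P̂ = -22.1894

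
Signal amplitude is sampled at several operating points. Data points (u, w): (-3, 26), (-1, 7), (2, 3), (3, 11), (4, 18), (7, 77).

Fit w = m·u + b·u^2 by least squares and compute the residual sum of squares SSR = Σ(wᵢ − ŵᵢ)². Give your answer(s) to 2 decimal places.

Sums needed: Σu·u = 88, Σu·u^2 = 414, Σu^2·u^2 = 2836.
Moment sums: Σu·w = 565, Σu^2·w = 4413.
Normal equations: [[88, 414]; [414, 2836]]·[m, b]ᵀ = [565, 4413]ᵀ.
Eliminating b: 2836·(row 1) − 414·(row 2) gives 78172·m = 2836·565 − 414·4413 = -224642, so m = -112321/39086.
Then b = (4413 − 414·(-112321/39086))/2836 = 77217/39086.
Residuals: -7840/19543, 42032/19543, 16516/19543, 35978/19543, -41320/19543, 6118/19543; SSR = 263016/19543.

SSR = 13.46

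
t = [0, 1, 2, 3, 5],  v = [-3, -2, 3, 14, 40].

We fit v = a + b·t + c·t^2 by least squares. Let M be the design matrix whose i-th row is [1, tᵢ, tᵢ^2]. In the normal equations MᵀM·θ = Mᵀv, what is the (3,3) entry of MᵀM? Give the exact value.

Row 3 ↔ basis t^2, column 3 ↔ basis t^2, so (MᵀM)_{3,3} = Σᵢ (t^2)·(t^2) = (0)·(0) + (1)·(1) + (4)·(4) + (9)·(9) + (25)·(25) = 723.

723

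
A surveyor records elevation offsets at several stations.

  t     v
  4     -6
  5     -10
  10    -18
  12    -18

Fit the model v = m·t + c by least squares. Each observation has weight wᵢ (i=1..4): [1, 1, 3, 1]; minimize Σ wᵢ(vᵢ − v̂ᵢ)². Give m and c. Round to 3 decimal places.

Sums needed: Σwᵢ·t·t = 485, Σwᵢ·t = 51, Σwᵢ·1 = 6.
For XᵀWv: Σwᵢ·t·v = -830, Σwᵢ·v = -88.
det = 485·6 − 51² = 309.
m = ((-830)·6 − 51·(-88))/309 = -164/103; c = (485·(-88) − 51·(-830))/309 = -350/309.

m = -1.592, c = -1.133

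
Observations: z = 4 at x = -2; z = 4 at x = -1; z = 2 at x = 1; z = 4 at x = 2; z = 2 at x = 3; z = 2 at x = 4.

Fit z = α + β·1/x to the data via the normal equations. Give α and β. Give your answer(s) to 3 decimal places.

Forming AᵀA = [[6, 7/12]; [7/12, 385/144]] and Aᵀz = [18, -5/6]ᵀ gives AᵀA·[α, β]ᵀ = Aᵀz.
Determinant 6·(385/144) − (7/12)² = 2261/144.
α = (18·(385/144) − (7/12)·(-5/6))/(2261/144) = 1000/323; β = (6·(-5/6) − (7/12)·18)/(2261/144) = -2232/2261.

α = 3.096, β = -0.987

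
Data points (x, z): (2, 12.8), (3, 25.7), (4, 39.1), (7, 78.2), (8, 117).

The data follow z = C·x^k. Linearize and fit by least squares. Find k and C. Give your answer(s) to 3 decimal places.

Linearized form: ln z = k·ln x + ln C. From the 5 transformed points,
AᵀA = [[11.7199, 7.2034]; [7.2034, 5]], rhs = [28.8015, 18.5835]ᵀ  (here Σln x = 7.2034, Σ(ln x)² = 11.7199, Σln z = 18.5835, Σln x·ln z = 28.8015).
Solving (det = 6.7102): k = 1.51158, ln C = 1.53900, so C = exp(1.53900) = 4.65992.

k = 1.512, C = 4.660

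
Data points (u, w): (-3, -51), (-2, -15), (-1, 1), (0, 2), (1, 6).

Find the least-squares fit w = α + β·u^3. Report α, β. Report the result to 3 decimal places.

α = 2.638, β = 2.005

From the data, Σ1 = 5, Σu^3 = -35, Σu^3·u^3 = 795.
For Mᵀw: Σw = -57, Σu^3·w = 1502.
MᵀM·[α, β]ᵀ = Mᵀw becomes [[5, -35]; [-35, 795]]·[α, β]ᵀ = [-57, 1502]ᵀ.
Eliminating β: 795·(row 1) − (-35)·(row 2) gives 2750·α = 795·(-57) − (-35)·1502 = 7255, so α = 1451/550.
Then β = (1502 − (-35)·(1451/550))/795 = 1103/550.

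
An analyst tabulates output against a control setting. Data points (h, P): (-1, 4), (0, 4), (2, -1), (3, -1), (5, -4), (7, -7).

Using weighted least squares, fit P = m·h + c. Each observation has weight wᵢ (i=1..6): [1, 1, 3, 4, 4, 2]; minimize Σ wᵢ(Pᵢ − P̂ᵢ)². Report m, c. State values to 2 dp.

The normal system XᵀWX·[m, c]ᵀ = XᵀWP is [[247, 51]; [51, 15]]·[m, c]ᵀ = [-200, -29]ᵀ.
Eliminating c: 15·(row 1) − 51·(row 2) gives 1104·m = 15·(-200) − 51·(-29) = -1521, so m = -507/368.
Then c = ((-29) − 51·(-507/368))/15 = 3037/1104.

m = -1.38, c = 2.75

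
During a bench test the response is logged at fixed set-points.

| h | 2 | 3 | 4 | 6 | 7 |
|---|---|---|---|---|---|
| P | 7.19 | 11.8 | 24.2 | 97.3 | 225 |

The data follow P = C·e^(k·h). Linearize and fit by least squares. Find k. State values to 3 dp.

k = 0.694

Linearized form: ln P = k·h + ln C. From the 5 transformed points,
Σh = 22.0000, Σ(h)² = 114.0000, Σln P = 17.6210, Σh·ln P = 89.4746.
Normal system: [[114.0000, 22.0000]; [22.0000, 5]]·[k, ln C]ᵀ = [89.4746, 17.6210]ᵀ.
Δ = 114.0000·5 − (22.0000)² = 86.0000; k = (89.4746·5 − 22.0000·17.6210)/86.0000 = 0.69430, ln C = (114.0000·17.6210 − 22.0000·89.4746)/86.0000 = 0.46928.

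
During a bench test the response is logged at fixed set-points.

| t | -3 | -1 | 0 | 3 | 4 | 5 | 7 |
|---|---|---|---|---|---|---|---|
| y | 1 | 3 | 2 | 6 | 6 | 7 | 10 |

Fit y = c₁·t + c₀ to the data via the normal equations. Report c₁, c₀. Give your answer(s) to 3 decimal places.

With design matrix X, XᵀX = [[109, 15]; [15, 7]] and Xᵀy = [141, 35]ᵀ.
Eliminating c₀: 7·(row 1) − 15·(row 2) gives 538·c₁ = 7·141 − 15·35 = 462, so c₁ = 231/269.
Then c₀ = (35 − 15·(231/269))/7 = 850/269.

c₁ = 0.859, c₀ = 3.160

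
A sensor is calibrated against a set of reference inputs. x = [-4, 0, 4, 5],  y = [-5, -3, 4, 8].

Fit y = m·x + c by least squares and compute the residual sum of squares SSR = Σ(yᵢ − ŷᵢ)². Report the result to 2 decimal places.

Sums needed: Σx·x = 57, Σx = 5, Σ1 = 4.
For Mᵀy: Σx·y = 76, Σy = 4.
Δ = 57·4 − 5² = 203.
m = (76·4 − 5·4)/203 = 284/203; c = (57·4 − 5·76)/203 = -152/203.
Residuals: 39/29, -457/203, -172/203, 356/203; SSR = 2166/203.

SSR = 10.67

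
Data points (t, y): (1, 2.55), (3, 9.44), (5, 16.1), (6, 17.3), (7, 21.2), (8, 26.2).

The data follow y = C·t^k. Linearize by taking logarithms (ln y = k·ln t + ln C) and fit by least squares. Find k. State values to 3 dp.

Linearized form: ln y = k·ln t + ln C. From the 6 transformed points,
Σln t = 8.5252, Σ(ln t)² = 15.1183, Σln y = 15.1303, Σln t·ln y = 24.7802.
Equations: 15.1183·k + 8.5252·ln C = 24.7802;  8.5252·k + 6·ln C = 15.1303.
Slope k = (n·Σln t·ln y − Σln t·Σln y)/(n·Σ(ln t)² − (Σln t)²) = (6·24.7802 − 8.5252·15.1303)/18.0313 = 1.09214; ln C = (Σln y − k·Σln t)/n = 0.96994.

k = 1.092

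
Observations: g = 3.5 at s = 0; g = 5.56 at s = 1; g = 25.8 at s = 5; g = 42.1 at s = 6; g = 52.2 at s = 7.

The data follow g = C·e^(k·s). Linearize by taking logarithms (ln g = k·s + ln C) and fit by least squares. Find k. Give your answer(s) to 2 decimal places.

k = 0.39

With ln gᵢ as the transformed response and sᵢ as the regressor:
Σs = 19.0000, Σ(s)² = 111.0000, Σln g = 13.9139, Σs·ln g = 68.0933.
Normal system: [[111.0000, 19.0000]; [19.0000, 5]]·[k, ln C]ᵀ = [68.0933, 13.9139]ᵀ.
Δ = 111.0000·5 − (19.0000)² = 194.0000; k = (68.0933·5 − 19.0000·13.9139)/194.0000 = 0.39228, ln C = (111.0000·13.9139 − 19.0000·68.0933)/194.0000 = 1.29209.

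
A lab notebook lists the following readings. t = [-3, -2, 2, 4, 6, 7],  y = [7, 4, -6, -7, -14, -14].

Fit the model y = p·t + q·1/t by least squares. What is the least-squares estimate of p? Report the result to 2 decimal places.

p = -2.05

Sums needed: Σt·t = 118, Σt·1/t = 6, Σ1/t·1/t = 5093/7056.
Right-hand side: Σt·y = -251, Σ1/t·y = -161/12.
Normal equations: [[118, 6]; [6, 5093/7056]]·[p, q]ᵀ = [-251, -161/12]ᵀ.
Eliminating q: (5093/7056)·(row 1) − 6·(row 2) gives (173479/3528)·p = (5093/7056)·(-251) − 6·(-161/12) = -710335/7056, so p = -710335/346958.
Then q = ((-161/12) − 6·(-710335/346958))/(5093/7056) = -272244/173479.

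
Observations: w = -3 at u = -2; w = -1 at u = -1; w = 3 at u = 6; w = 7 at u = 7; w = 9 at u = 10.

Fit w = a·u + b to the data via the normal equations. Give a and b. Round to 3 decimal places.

Compute the Gram sums: Σu·u = 190, Σu = 20, Σ1 = 5.
And Σu·w = 164, Σw = 15.
Normal equations: [[190, 20]; [20, 5]]·[a, b]ᵀ = [164, 15]ᵀ.
det = 190·5 − 20² = 550.
a = (164·5 − 20·15)/550 = 52/55; b = (190·15 − 20·164)/550 = -43/55.

a = 0.945, b = -0.782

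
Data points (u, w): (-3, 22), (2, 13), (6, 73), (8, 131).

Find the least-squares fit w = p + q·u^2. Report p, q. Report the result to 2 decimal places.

Entries of MᵀM: Σ1 = 4, Σu^2 = 113, Σu^2·u^2 = 5489.
And Σw = 239, Σu^2·w = 11262.
Eliminating q: 5489·(row 1) − 113·(row 2) gives 9187·p = 5489·239 − 113·11262 = 39265, so p = 39265/9187.
Then q = (11262 − 113·(39265/9187))/5489 = 18041/9187.

p = 4.27, q = 1.96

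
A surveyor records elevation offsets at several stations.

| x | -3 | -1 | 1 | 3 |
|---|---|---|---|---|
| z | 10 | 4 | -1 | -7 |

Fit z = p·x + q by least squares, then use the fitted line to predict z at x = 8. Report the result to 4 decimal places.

ẑ = -20.9000

Normal-equation sums: Σx·x = 20, Σx = 0, Σ1 = 4.
Moment sums: Σx·z = -56, Σz = 6.
So MᵀM·[p, q]ᵀ = Mᵀz: [[20, 0]; [0, 4]]·[p, q]ᵀ = [-56, 6]ᵀ.
Δ = 20·4 − 0² = 80.
p = ((-56)·4 − 0·6)/80 = -14/5; q = (20·6 − 0·(-56))/80 = 3/2.
At x = 8: ẑ = (-14/5)·(8) + (3/2)·(1) = -209/10.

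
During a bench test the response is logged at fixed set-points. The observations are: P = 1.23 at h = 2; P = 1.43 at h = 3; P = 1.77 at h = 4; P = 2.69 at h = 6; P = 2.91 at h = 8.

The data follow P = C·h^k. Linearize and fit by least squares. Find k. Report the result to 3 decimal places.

Taking logs, ln P = k·ln h + ln C, so regress ln P on ln h.
Σln h = 7.0493, Σ(ln h)² = 11.1437, Σln P = 3.1934, Σln h·ln P = 5.3222.
Equations: 11.1437·k + 7.0493·ln C = 5.3222;  7.0493·k + 5·ln C = 3.1934.
Slope k = (n·Σln h·ln P − Σln h·Σln P)/(n·Σ(ln h)² − (Σln h)²) = (5·5.3222 − 7.0493·3.1934)/6.0265 = 0.68033; ln C = (Σln P − k·Σln h)/n = -0.32049.

k = 0.680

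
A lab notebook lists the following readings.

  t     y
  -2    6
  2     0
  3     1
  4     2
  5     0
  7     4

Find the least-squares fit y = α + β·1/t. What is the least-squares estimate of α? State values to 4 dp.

From the data, Σ1 = 6, Σ1/t = 389/420, Σ1/t·1/t = 129481/176400.
Moment sums: Σy = 13, Σ1/t·y = -67/42.
Normal equations: [[6, 389/420]; [389/420, 129481/176400]]·[α, β]ᵀ = [13, -67/42]ᵀ.
det = 6·(129481/176400) − (389/420)² = 125113/35280.
α = (13·(129481/176400) − (389/420)·(-67/42))/(125113/35280) = 1943883/625565; β = (6·(-67/42) − (389/420)·13)/(125113/35280) = -762468/125113.

α = 3.1074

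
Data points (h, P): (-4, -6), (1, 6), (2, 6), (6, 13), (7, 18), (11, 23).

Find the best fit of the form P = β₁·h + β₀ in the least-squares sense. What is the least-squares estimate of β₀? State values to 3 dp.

β₀ = 2.573

Forming AᵀA = [[227, 23]; [23, 6]] and AᵀP = [499, 60]ᵀ gives AᵀA·[β₁, β₀]ᵀ = AᵀP.
Determinant 227·6 − 23² = 833.
β₁ = (499·6 − 23·60)/833 = 1614/833; β₀ = (227·60 − 23·499)/833 = 2143/833.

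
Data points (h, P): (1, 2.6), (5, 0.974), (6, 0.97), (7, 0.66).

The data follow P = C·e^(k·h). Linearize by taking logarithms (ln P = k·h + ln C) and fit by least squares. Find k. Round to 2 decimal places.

k = -0.22

Let Y = ln P. Fitting Y = k·h + ln C by least squares:
Sums: Σh = 19.0000, Σ(h)² = 111.0000, Σln P = 0.4832, Σh·ln P = -2.2676.
Normal system: [[111.0000, 19.0000]; [19.0000, 4]]·[k, ln C]ᵀ = [-2.2676, 0.4832]ᵀ.
Slope k = (n·Σh·ln P − Σh·Σln P)/(n·Σ(h)² − (Σh)²) = (4·-2.2676 − 19.0000·0.4832)/83.0000 = -0.21989; ln C = (Σln P − k·Σh)/n = 1.16528.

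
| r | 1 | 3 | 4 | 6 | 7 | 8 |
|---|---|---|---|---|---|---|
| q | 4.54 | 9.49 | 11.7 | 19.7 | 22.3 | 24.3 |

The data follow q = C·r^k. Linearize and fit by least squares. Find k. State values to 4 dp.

k = 0.8281

With ln qᵢ as the transformed response and ln rᵢ as the regressor:
Sums: Σln r = 8.3020, Σ(ln r)² = 14.4498, Σln q = 15.4984, Σln r·ln q = 23.8981.
Normal system: [[14.4498, 8.3020]; [8.3020, 6]]·[k, ln C]ᵀ = [23.8981, 15.4984]ᵀ.
Slope k = (n·Σln r·ln q − Σln r·Σln q)/(n·Σ(ln r)² − (Σln r)²) = (6·23.8981 − 8.3020·15.4984)/17.7753 = 0.82812; ln C = (Σln q − k·Σln r)/n = 1.43723.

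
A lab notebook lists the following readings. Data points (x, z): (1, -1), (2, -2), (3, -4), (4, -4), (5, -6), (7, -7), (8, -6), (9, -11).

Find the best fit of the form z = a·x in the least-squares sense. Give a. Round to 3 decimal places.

Compute the Gram sums: Σx·x = 249.
For Mᵀz: Σx·z = -259.
MᵀM·[a]ᵀ = Mᵀz becomes [[249]]·[a]ᵀ = [-259]ᵀ.
Hence a = -259 / 249 ≈ -1.04016.

a = -1.040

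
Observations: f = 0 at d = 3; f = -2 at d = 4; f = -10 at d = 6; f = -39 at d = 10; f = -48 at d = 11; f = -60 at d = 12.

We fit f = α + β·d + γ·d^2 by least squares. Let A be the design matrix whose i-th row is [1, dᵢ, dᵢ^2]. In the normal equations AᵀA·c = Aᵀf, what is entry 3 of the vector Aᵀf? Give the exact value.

-18740

Entry 3 ↔ basis d^2, so (Aᵀf)_{3} = Σᵢ (d^2)·fᵢ = (9)·(0) + (16)·(-2) + (36)·(-10) + (100)·(-39) + (121)·(-48) + (144)·(-60) = -18740.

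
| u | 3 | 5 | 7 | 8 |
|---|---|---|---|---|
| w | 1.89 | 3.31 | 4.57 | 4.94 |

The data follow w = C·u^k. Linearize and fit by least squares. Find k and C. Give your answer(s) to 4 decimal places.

k = 0.9961, C = 0.6446

Taking logs, ln w = k·ln u + ln C, so regress ln w on ln u.
Σln u = 6.7334, Σ(ln u)² = 11.9079, Σln w = 4.9504, Σln u·ln w = 8.9042.
Equations: 11.9079·k + 6.7334·ln C = 8.9042;  6.7334·k + 4·ln C = 4.9504.
Slope k = (n·Σln u·ln w − Σln u·Σln w)/(n·Σ(ln u)² − (Σln u)²) = (4·8.9042 − 6.7334·4.9504)/2.2928 = 0.99609; ln C = (Σln w − k·Σln u)/n = -0.43916, so C = exp(-0.43916) = 0.64458.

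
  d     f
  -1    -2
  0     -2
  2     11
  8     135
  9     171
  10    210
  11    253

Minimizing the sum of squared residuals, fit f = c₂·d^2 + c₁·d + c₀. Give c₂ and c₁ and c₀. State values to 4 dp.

c₂ = 1.9455, c₁ = 1.6982, c₀ = -1.7136

Entries of XᵀX: Σd^2·d^2 = 35315, Σd^2·d = 3579, Σd^2 = 371, Σd·d = 371, Σd = 39, Σ1 = 7.
Moment sums: Σd^2·f = 74146, Σd·f = 7526, Σf = 776.
XᵀX·[c₂, c₁, c₀]ᵀ = Xᵀf becomes [[35315, 3579, 371]; [3579, 371, 39]; [371, 39, 7]]·[c₂, c₁, c₀]ᵀ = [74146, 7526, 776]ᵀ.
Row-reducing yields c₂ = 203919/104818, c₁ = 25429/14974, c₀ = -89807/52409.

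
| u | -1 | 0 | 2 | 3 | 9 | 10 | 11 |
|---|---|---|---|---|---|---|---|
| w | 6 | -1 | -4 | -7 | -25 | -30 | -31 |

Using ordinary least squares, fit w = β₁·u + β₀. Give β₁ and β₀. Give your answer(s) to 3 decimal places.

β₁ = -3.010, β₀ = 1.479

Sums needed: Σu·u = 316, Σu = 34, Σ1 = 7.
For Xᵀw: Σu·w = -901, Σw = -92.
XᵀX·[β₁, β₀]ᵀ = Xᵀw becomes [[316, 34]; [34, 7]]·[β₁, β₀]ᵀ = [-901, -92]ᵀ.
Determinant 316·7 − 34² = 1056.
β₁ = ((-901)·7 − 34·(-92))/1056 = -289/96; β₀ = (316·(-92) − 34·(-901))/1056 = 71/48.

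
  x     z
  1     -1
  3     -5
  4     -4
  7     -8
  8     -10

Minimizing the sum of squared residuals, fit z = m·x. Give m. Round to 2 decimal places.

Entries of AᵀA: Σx·x = 139.
And Σx·z = -168.
AᵀA·[m]ᵀ = Aᵀz becomes [[139]]·[m]ᵀ = [-168]ᵀ.
m = (-168)/139 = -1.20863.

m = -1.21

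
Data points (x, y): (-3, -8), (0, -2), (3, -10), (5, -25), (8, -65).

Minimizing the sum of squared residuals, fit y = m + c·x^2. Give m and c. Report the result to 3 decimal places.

m = -0.602, c = -1.000

Entries of MᵀM: Σ1 = 5, Σx^2 = 107, Σx^2·x^2 = 4883.
And Σy = -110, Σx^2·y = -4947.
MᵀM·[m, c]ᵀ = Mᵀy becomes [[5, 107]; [107, 4883]]·[m, c]ᵀ = [-110, -4947]ᵀ.
Eliminating c: 4883·(row 1) − 107·(row 2) gives 12966·m = 4883·(-110) − 107·(-4947) = -7801, so m = -7801/12966.
Then c = ((-4947) − 107·(-7801/12966))/4883 = -12965/12966.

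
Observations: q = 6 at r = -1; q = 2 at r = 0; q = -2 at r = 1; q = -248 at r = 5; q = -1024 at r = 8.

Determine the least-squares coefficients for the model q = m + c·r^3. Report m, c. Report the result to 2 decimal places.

Forming MᵀM = [[5, 637]; [637, 277771]] and Mᵀq = [-1266, -555296]ᵀ gives MᵀM·[m, c]ᵀ = Mᵀq.
Eliminating c: 277771·(row 1) − 637·(row 2) gives 983086·m = 277771·(-1266) − 637·(-555296) = 2065466, so m = 79441/37811.
Then c = ((-555296) − 637·(79441/37811))/277771 = -985019/491543.

m = 2.10, c = -2.00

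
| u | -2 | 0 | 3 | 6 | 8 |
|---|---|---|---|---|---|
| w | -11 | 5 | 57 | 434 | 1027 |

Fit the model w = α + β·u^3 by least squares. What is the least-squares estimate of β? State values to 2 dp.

β = 2.00

AᵀA·[α, β]ᵀ = Aᵀw reads: 5·α + 747·β = 1512;  747·α + 309593·β = 621195.
(Σ1 = 5, Σu^3 = 747, Σu^3·u^3 = 309593, Σw = 1512, Σu^3·w = 621195.)
Eliminating β: 309593·(row 1) − 747·(row 2) gives 989956·α = 309593·1512 − 747·621195 = 4071951, so α = 4071951/989956.
Then β = (621195 − 747·(4071951/989956))/309593 = 1976511/989956.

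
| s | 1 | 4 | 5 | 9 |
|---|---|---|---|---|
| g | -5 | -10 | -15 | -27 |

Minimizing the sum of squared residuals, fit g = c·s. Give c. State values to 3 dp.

c = -2.951

Compute the Gram sums: Σs·s = 123.
Right-hand side: Σs·g = -363.
Normal equations: [[123]]·[c]ᵀ = [-363]ᵀ.
Hence c = -363 / 123 ≈ -2.95122.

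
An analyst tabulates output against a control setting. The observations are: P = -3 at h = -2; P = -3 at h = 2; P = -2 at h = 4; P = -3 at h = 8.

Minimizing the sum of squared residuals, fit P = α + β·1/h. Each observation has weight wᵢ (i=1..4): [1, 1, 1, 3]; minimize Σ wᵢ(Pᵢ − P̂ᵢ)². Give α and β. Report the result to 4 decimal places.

α = -2.8612, β = 0.2679

Sums needed: Σwᵢ·1 = 6, Σwᵢ·1/h = 5/8, Σwᵢ·1/h·1/h = 39/64.
For XᵀWP: Σwᵢ·P = -17, Σwᵢ·1/h·P = -13/8.
Normal equations: [[6, 5/8]; [5/8, 39/64]]·[α, β]ᵀ = [-17, -13/8]ᵀ.
Determinant 6·(39/64) − (5/8)² = 209/64.
α = ((-17)·(39/64) − (5/8)·(-13/8))/(209/64) = -598/209; β = (6·(-13/8) − (5/8)·(-17))/(209/64) = 56/209.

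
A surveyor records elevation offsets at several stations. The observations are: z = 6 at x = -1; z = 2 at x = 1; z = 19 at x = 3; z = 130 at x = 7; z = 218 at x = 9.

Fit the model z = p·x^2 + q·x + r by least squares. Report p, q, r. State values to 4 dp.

Sums needed: Σx^2·x^2 = 9045, Σx^2·x = 1099, Σx^2 = 141, Σx·x = 141, Σx = 19, Σ1 = 5.
For Aᵀz: Σx^2·z = 24207, Σx·z = 2925, Σz = 375.
AᵀA·[p, q, r]ᵀ = Aᵀz becomes [[9045, 1099, 141]; [1099, 141, 19]; [141, 19, 5]]·[p, q, r]ᵀ = [24207, 2925, 375]ᵀ.
Inverting the 3×3 Gram matrix, [p, q, r]ᵀ = [909/308, -33/14, 225/308]ᵀ.

p = 2.9513, q = -2.3571, r = 0.7305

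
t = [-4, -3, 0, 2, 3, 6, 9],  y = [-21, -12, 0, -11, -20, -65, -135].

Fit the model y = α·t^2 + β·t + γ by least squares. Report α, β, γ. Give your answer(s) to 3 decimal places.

Forming XᵀX = [[8291, 889, 155]; [889, 155, 13]; [155, 13, 7]] and Xᵀy = [-13943, -1567, -264]ᵀ gives XᵀX·[α, β, γ]ᵀ = Xᵀy.
Inverting the 3×3 Gram matrix, [α, β, γ]ᵀ = [-26725/17788, -23591/17788, -17641/8894]ᵀ.

α = -1.502, β = -1.326, γ = -1.983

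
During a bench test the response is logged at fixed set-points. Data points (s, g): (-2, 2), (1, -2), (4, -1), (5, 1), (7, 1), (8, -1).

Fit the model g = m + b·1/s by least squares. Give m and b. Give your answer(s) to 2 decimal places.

m = 0.54, b = -2.66

Setting ∂/∂m … = 0 gives: 6·m + (341/280)·b = 0;  (341/280)·m + (108861/78400)·b = -849/280.
(Σ1 = 6, Σ1/s = 341/280, Σ1/s·1/s = 108861/78400, Σg = 0, Σ1/s·g = -849/280.)
det = 6·(108861/78400) − (341/280)² = 107377/15680.
m = (0·(108861/78400) − (341/280)·(-849/280))/(107377/15680) = 289509/536885; b = (6·(-849/280) − (341/280)·0)/(107377/15680) = -285264/107377.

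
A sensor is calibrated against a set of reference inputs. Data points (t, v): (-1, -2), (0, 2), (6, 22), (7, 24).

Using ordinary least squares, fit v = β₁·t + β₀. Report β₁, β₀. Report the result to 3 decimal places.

β₁ = 3.280, β₀ = 1.660

The normal equations are: 86·β₁ + 12·β₀ = 302;  12·β₁ + 4·β₀ = 46.
(Σt·t = 86, Σt = 12, Σ1 = 4, Σt·v = 302, Σv = 46.)
det = 86·4 − 12² = 200.
β₁ = (302·4 − 12·46)/200 = 82/25; β₀ = (86·46 − 12·302)/200 = 83/50.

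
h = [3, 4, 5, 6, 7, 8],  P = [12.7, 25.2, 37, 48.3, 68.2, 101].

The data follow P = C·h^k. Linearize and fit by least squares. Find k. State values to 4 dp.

k = 2.0083

Let Y = ln P. Fitting Y = k·ln h + ln C by least squares:
Σln h = 9.9115, Σ(ln h)² = 17.0401, Σln P = 22.0944, Σln h·ln P = 37.8379.
Equations: 17.0401·k + 9.9115·ln C = 37.8379;  9.9115·k + 6·ln C = 22.0944.
Δ = 17.0401·6 − (9.9115)² = 4.0036; k = (37.8379·6 − 9.9115·22.0944)/4.0036 = 2.00826, ln C = (17.0401·22.0944 − 9.9115·37.8379)/4.0036 = 0.36493.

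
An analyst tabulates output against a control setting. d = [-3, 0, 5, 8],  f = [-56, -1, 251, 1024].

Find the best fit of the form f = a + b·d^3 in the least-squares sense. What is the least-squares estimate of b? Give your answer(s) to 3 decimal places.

From the data, Σ1 = 4, Σd^3 = 610, Σd^3·d^3 = 278498.
For Aᵀf: Σf = 1218, Σd^3·f = 557175.
Determinant 4·278498 − 610² = 741892.
a = (1218·278498 − 610·557175)/741892 = -333093/370946; b = (4·557175 − 610·1218)/741892 = 371430/185473.

b = 2.003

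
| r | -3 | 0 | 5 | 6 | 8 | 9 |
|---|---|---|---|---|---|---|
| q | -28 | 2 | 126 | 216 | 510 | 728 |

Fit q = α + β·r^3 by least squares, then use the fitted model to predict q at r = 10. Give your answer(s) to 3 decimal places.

q̂ = 997.642

XᵀX·[α, β]ᵀ = Xᵀq reads: 6·α + 1555·β = 1554;  1555·α + 856595·β = 854994.
det = 6·856595 − 1555² = 2721545.
α = (1554·856595 − 1555·854994)/2721545 = 326592/544309; β = (6·854994 − 1555·1554)/2721545 = 2713494/2721545.
At r = 10: q̂ = (326592/544309)·(1) + (2713494/2721545)·(1000) = 543025392/544309.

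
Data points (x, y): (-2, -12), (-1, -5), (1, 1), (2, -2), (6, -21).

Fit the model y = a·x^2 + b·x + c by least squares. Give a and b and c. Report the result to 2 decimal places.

AᵀA·[a, b, c]ᵀ = Aᵀy reads: 1330·a + 216·b + 46·c = -816;  216·a + 46·b + 6·c = -100;  46·a + 6·b + 5·c = -39.
(Σx^2·x^2 = 1330, Σx^2·x = 216, Σx^2 = 46, Σx·x = 46, Σx = 6, Σ1 = 5, Σx^2·y = -816, Σx·y = -100, Σy = -39.)
Inverting the 3×3 Gram matrix, [a, b, c]ᵀ = [-129/131, 355/131, -261/131]ᵀ.

a = -0.98, b = 2.71, c = -1.99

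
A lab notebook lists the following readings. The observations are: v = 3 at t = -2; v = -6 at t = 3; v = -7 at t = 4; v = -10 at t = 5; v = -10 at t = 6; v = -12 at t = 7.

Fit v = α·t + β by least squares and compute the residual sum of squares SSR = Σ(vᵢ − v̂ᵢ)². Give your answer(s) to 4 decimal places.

Forming MᵀM = [[139, 23]; [23, 6]] and Mᵀv = [-246, -42]ᵀ gives MᵀM·[α, β]ᵀ = Mᵀv.
Δ = 139·6 − 23² = 305.
α = ((-246)·6 − 23·(-42))/305 = -102/61; β = (139·(-42) − 23·(-246))/305 = -36/61.
Residuals: 15/61, -24/61, 17/61, -64/61, 38/61, 18/61; SSR = 114/61.

SSR = 1.8689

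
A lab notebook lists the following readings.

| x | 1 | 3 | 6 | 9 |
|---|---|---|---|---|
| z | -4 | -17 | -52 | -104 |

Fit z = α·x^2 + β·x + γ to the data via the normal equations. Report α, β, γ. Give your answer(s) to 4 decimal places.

α = -0.9777, β = -2.7415, γ = -0.1864

Sums needed: Σx^2·x^2 = 7939, Σx^2·x = 973, Σx^2 = 127, Σx·x = 127, Σx = 19, Σ1 = 4.
Right-hand side: Σx^2·z = -10453, Σx·z = -1303, Σz = -177.
AᵀA·[α, β, γ]ᵀ = Aᵀz becomes [[7939, 973, 127]; [973, 127, 19]; [127, 19, 4]]·[α, β, γ]ᵀ = [-10453, -1303, -177]ᵀ.
Row-reducing yields α = -745/762, β = -2089/762, γ = -71/381.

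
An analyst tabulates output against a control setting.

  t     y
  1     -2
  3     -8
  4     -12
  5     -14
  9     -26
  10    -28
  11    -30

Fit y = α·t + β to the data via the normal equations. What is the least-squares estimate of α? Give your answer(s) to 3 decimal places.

AᵀA·[α, β]ᵀ = Aᵀy reads: 353·α + 43·β = -988;  43·α + 7·β = -120.
Δ = 353·7 − 43² = 622.
α = ((-988)·7 − 43·(-120))/622 = -878/311; β = (353·(-120) − 43·(-988))/622 = 62/311.

α = -2.823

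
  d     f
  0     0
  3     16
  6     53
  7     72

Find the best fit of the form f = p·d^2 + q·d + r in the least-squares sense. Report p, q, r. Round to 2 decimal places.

p = 1.26, q = 1.40, r = 0.11

From the data, Σd^2·d^2 = 3778, Σd^2·d = 586, Σd^2 = 94, Σd·d = 94, Σd = 16, Σ1 = 4.
Moment sums: Σd^2·f = 5580, Σd·f = 870, Σf = 141.
Row-reducing yields p = 83/66, q = 461/330, r = 6/55.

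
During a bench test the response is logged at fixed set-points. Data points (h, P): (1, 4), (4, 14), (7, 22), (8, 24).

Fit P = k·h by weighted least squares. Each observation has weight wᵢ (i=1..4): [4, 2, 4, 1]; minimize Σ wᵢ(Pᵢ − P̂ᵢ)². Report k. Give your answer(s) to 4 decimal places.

With design matrix X, XᵀWX = [[296]] and XᵀWP = [936]ᵀ.
k = 936/296 = 3.16216.

k = 3.1622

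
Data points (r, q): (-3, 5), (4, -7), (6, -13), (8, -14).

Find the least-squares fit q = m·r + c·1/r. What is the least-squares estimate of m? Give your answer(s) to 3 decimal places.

From the data, Σr·r = 125, Σr·1/r = 4, Σ1/r·1/r = 125/576.
For Aᵀq: Σr·q = -233, Σ1/r·q = -22/3.
Eliminating c: (125/576)·(row 1) − 4·(row 2) gives (6409/576)·m = (125/576)·(-233) − 4·(-22/3) = -12229/576, so m = -12229/6409.
Then c = ((-22/3) − 4·(-12229/6409))/(125/576) = 8832/6409.

m = -1.908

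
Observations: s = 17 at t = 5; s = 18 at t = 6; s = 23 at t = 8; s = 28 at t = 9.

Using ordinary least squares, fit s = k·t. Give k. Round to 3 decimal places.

With design matrix X, XᵀX = [[206]] and Xᵀs = [629]ᵀ.
Hence k = 629 / 206 ≈ 3.0534.

k = 3.053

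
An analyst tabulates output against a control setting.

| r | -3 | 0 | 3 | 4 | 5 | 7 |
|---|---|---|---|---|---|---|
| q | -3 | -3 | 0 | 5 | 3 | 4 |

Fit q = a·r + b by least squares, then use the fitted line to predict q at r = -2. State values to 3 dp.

Compute the Gram sums: Σr·r = 108, Σr = 16, Σ1 = 6.
And Σr·q = 72, Σq = 6.
Normal equations: [[108, 16]; [16, 6]]·[a, b]ᵀ = [72, 6]ᵀ.
Eliminating b: 6·(row 1) − 16·(row 2) gives 392·a = 6·72 − 16·6 = 336, so a = 6/7.
Then b = (6 − 16·(6/7))/6 = -9/7.
At r = -2: q̂ = (6/7)·(-2) + (-9/7)·(1) = -3.

q̂ = -3.000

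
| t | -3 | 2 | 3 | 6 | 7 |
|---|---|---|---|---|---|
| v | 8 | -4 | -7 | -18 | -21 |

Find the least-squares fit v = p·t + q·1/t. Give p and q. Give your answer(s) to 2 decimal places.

Entries of AᵀA: Σt·t = 107, Σt·1/t = 5, Σ1/t·1/t = 51/98.
For Aᵀv: Σt·v = -308, Σ1/t·v = -13.
AᵀA·[p, q]ᵀ = Aᵀv becomes [[107, 5]; [5, 51/98]]·[p, q]ᵀ = [-308, -13]ᵀ.
det = 107·(51/98) − 5² = 3007/98.
p = ((-308)·(51/98) − 5·(-13))/(3007/98) = -9338/3007; q = (107·(-13) − 5·(-308))/(3007/98) = 14602/3007.

p = -3.11, q = 4.86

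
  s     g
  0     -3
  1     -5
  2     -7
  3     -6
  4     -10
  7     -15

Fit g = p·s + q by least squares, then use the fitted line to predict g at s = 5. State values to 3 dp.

AᵀA·[p, q]ᵀ = Aᵀg reads: 79·p + 17·q = -182;  17·p + 6·q = -46.
Eliminating q: 6·(row 1) − 17·(row 2) gives 185·p = 6·(-182) − 17·(-46) = -310, so p = -62/37.
Then q = ((-46) − 17·(-62/37))/6 = -108/37.
At s = 5: ĝ = (-62/37)·(5) + (-108/37)·(1) = -418/37.

ĝ = -11.297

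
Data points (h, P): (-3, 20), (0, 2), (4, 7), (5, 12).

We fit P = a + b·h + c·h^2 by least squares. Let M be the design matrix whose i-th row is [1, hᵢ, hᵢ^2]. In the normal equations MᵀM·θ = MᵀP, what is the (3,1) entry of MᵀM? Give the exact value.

Row 3 ↔ basis h^2, column 1 ↔ basis 1, so (MᵀM)_{3,1} = Σᵢ h^2 = (9)·(1) + (0)·(1) + (16)·(1) + (25)·(1) = 50.

50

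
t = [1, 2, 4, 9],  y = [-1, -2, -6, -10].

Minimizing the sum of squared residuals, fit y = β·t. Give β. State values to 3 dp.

β = -1.167

Sums needed: Σt·t = 102.
And Σt·y = -119.
So AᵀA·[β]ᵀ = Aᵀy: [[102]]·[β]ᵀ = [-119]ᵀ.
β = (-119)/102 = -1.16667.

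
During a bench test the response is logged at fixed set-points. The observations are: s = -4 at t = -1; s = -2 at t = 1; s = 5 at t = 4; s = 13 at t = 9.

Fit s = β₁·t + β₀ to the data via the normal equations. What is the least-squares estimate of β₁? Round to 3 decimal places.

The normal equations are: 99·β₁ + 13·β₀ = 139;  13·β₁ + 4·β₀ = 12.
Determinant 99·4 − 13² = 227.
β₁ = (139·4 − 13·12)/227 = 400/227; β₀ = (99·12 − 13·139)/227 = -619/227.

β₁ = 1.762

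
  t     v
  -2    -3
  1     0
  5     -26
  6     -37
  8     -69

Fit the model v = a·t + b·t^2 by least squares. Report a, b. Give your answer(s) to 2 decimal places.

Setting ∂/∂a … = 0 gives: 130·a + 846·b = -898;  846·a + 6034·b = -6410.
Determinant 130·6034 − 846² = 68704.
a = ((-898)·6034 − 846·(-6410))/68704 = 541/8588; b = (130·(-6410) − 846·(-898))/68704 = -9199/8588.

a = 0.06, b = -1.07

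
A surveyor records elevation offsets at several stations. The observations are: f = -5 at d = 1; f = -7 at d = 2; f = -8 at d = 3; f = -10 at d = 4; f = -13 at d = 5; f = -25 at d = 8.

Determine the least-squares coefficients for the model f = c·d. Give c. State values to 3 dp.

c = -2.924

Sums needed: Σd·d = 119.
Moment sums: Σd·f = -348.
So XᵀX·[c]ᵀ = Xᵀf: [[119]]·[c]ᵀ = [-348]ᵀ.
c = (-348)/119 = -2.92437.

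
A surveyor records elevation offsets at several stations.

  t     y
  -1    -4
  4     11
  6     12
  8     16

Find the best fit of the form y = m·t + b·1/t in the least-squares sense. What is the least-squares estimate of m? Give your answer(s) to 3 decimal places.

Sums needed: Σt·t = 117, Σt·1/t = 4, Σ1/t·1/t = 637/576.
Moment sums: Σt·y = 248, Σ1/t·y = 43/4.
Normal equations: [[117, 4]; [4, 637/576]]·[m, b]ᵀ = [248, 43/4]ᵀ.
Δ = 117·(637/576) − 4² = 7257/64.
m = (248·(637/576) − 4·(43/4))/(7257/64) = 133208/65313; b = (117·(43/4) − 4·248)/(7257/64) = 17008/7257.

m = 2.040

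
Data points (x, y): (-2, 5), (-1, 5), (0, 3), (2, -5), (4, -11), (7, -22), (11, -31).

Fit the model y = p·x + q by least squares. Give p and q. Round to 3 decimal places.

Normal-equation sums: Σx·x = 195, Σx = 21, Σ1 = 7.
And Σx·y = -564, Σy = -56.
det = 195·7 − 21² = 924.
p = ((-564)·7 − 21·(-56))/924 = -3; q = (195·(-56) − 21·(-564))/924 = 1.

p = -3.000, q = 1.000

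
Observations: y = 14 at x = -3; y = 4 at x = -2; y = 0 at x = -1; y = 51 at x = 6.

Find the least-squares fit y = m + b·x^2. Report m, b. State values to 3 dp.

Forming MᵀM = [[4, 50]; [50, 1394]] and Mᵀy = [69, 1978]ᵀ gives MᵀM·[m, b]ᵀ = Mᵀy.
Δ = 4·1394 − 50² = 3076.
m = (69·1394 − 50·1978)/3076 = -1357/1538; b = (4·1978 − 50·69)/3076 = 2231/1538.

m = -0.882, b = 1.451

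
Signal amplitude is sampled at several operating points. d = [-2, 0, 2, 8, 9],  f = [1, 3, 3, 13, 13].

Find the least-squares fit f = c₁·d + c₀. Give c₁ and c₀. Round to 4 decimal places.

XᵀX·[c₁, c₀]ᵀ = Xᵀf reads: 153·c₁ + 17·c₀ = 225;  17·c₁ + 5·c₀ = 33.
Eliminating c₀: 5·(row 1) − 17·(row 2) gives 476·c₁ = 5·225 − 17·33 = 564, so c₁ = 141/119.
Then c₀ = (33 − 17·(141/119))/5 = 18/7.

c₁ = 1.1849, c₀ = 2.5714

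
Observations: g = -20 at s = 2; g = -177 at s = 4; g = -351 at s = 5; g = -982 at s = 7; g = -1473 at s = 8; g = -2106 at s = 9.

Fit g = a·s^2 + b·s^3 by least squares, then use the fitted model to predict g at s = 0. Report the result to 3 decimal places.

ĝ = 0.000

Normal-equation sums: Σs^2·s^2 = 13955, Σs^2·s^3 = 112805, Σs^3·s^3 = 931019.
Right-hand side: Σs^2·g = -324663, Σs^3·g = -2681639.
Normal equations: [[13955, 112805]; [112805, 931019]]·[a, b]ᵀ = [-324663, -2681639]ᵀ.
det = 13955·931019 − 112805² = 267402120.
a = ((-324663)·931019 − 112805·(-2681639))/267402120 = 117432899/133701060; b = (13955·(-2681639) − 112805·(-324663))/267402120 = -79866253/26740212.
At s = 0: ĝ = (117432899/133701060)·(0) + (-79866253/26740212)·(0) = 0.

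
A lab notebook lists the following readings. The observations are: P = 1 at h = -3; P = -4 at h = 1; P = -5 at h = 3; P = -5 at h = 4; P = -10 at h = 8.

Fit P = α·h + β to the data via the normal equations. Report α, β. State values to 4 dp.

Compute the Gram sums: Σh·h = 99, Σh = 13, Σ1 = 5.
For XᵀP: Σh·P = -122, ΣP = -23.
Normal equations: [[99, 13]; [13, 5]]·[α, β]ᵀ = [-122, -23]ᵀ.
Eliminating β: 5·(row 1) − 13·(row 2) gives 326·α = 5·(-122) − 13·(-23) = -311, so α = -311/326.
Then β = ((-23) − 13·(-311/326))/5 = -691/326.

α = -0.9540, β = -2.1196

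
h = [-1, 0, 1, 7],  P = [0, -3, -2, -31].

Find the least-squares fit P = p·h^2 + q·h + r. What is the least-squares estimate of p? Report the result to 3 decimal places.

p = -0.444

The normal system MᵀM·[p, q, r]ᵀ = MᵀP is [[2403, 343, 51]; [343, 51, 7]; [51, 7, 4]]·[p, q, r]ᵀ = [-1521, -219, -36]ᵀ.
Solving the 3×3 system (Gaussian elimination) gives p = -627/1412, q = -7893/7060, r = -2439/1765.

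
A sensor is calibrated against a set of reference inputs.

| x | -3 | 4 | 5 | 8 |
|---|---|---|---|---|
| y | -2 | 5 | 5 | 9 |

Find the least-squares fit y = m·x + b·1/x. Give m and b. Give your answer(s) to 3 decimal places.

m = 1.187, b = -3.084

The normal equations are: 114·m + 4·b = 123;  4·m + (3301/14400)·b = 97/24.
(Σx·x = 114, Σx·1/x = 4, Σ1/x·1/x = 3301/14400, Σx·y = 123, Σ1/x·y = 97/24.)
Determinant 114·(3301/14400) − 4² = 24319/2400.
m = (123·(3301/14400) − 4·(97/24))/(24319/2400) = 57741/48638; b = (114·(97/24) − 4·123)/(24319/2400) = -75000/24319.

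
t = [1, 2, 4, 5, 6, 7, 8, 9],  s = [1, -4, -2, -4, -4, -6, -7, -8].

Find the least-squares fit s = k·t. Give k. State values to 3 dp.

k = -0.830

Compute the Gram sums: Σt·t = 276.
Moment sums: Σt·s = -229.
So XᵀX·[k]ᵀ = Xᵀs: [[276]]·[k]ᵀ = [-229]ᵀ.
k = (-229)/276 = -0.82971.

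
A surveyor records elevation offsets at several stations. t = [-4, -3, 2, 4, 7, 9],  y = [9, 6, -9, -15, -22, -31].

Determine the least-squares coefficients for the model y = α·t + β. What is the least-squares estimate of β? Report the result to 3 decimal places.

β = -2.879

The normal system MᵀM·[α, β]ᵀ = Mᵀy is [[175, 15]; [15, 6]]·[α, β]ᵀ = [-565, -62]ᵀ.
Δ = 175·6 − 15² = 825.
α = ((-565)·6 − 15·(-62))/825 = -164/55; β = (175·(-62) − 15·(-565))/825 = -95/33.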